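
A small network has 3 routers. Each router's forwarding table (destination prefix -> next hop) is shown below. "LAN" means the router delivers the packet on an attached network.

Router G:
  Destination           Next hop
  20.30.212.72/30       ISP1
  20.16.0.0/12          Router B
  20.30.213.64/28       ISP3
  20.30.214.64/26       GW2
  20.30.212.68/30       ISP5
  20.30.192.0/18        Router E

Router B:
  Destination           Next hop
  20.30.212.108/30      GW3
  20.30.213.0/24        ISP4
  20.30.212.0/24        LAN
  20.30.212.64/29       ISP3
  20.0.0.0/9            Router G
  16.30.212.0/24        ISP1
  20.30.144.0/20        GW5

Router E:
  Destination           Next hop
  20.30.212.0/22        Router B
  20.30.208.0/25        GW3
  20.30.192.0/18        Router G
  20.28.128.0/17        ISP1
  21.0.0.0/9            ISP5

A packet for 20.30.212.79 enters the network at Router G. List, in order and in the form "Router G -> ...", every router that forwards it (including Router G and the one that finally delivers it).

At Router G: longest match for 20.30.212.79 is 20.30.192.0/18 -> Router E
At Router E: longest match for 20.30.212.79 is 20.30.212.0/22 -> Router B
At Router B: longest match for 20.30.212.79 is 20.30.212.0/24 -> LAN

Router G -> Router E -> Router B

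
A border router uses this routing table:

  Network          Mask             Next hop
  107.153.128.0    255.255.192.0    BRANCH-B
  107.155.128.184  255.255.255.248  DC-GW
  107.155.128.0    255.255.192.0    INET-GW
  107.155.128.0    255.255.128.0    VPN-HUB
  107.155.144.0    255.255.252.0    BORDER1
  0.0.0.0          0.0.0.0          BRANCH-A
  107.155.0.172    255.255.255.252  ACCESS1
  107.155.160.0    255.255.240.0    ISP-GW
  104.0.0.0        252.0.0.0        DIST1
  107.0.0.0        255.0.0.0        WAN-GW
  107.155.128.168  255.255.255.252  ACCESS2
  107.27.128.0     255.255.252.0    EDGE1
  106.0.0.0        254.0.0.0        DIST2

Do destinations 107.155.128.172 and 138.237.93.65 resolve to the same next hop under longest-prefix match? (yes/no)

no

107.155.128.172: longest match 107.155.128.0/18 -> INET-GW
138.237.93.65: longest match 0.0.0.0/0 -> BRANCH-A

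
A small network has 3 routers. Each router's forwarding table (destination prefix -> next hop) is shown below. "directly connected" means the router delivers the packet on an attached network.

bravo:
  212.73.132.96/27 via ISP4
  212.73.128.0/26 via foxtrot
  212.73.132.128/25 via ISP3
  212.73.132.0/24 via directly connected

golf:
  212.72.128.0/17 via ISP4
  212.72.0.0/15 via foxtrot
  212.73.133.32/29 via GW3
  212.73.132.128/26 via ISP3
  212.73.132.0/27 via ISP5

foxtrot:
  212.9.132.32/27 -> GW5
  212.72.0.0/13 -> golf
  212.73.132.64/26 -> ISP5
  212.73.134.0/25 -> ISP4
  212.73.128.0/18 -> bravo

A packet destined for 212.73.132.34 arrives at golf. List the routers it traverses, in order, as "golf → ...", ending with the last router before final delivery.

At golf: longest match for 212.73.132.34 is 212.72.0.0/15 -> foxtrot
At foxtrot: longest match for 212.73.132.34 is 212.73.128.0/18 -> bravo
At bravo: longest match for 212.73.132.34 is 212.73.132.0/24 -> directly connected

golf → foxtrot → bravo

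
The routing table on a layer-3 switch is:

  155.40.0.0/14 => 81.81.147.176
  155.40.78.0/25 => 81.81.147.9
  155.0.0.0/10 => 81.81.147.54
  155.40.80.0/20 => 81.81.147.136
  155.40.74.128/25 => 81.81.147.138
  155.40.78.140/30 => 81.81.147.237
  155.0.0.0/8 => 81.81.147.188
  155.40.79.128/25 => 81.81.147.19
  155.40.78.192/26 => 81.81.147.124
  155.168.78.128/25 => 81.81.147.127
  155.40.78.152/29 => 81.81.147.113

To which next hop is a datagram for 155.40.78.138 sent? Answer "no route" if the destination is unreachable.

Routes whose prefix contains 155.40.78.138:
  155.0.0.0/8 (155.0.0.0 - 155.255.255.255) -> 81.81.147.188
  155.0.0.0/10 (155.0.0.0 - 155.63.255.255) -> 81.81.147.54
  155.40.0.0/14 (155.40.0.0 - 155.43.255.255) -> 81.81.147.176
More-specific entries that do NOT match:
  155.40.78.140/30 (155.40.78.140 - 155.40.78.143) does not contain 155.40.78.138
  155.40.78.152/29 (155.40.78.152 - 155.40.78.159) does not contain 155.40.78.138
  155.40.78.192/26 (155.40.78.192 - 155.40.78.255) does not contain 155.40.78.138
  155.40.78.0/25 (155.40.78.0 - 155.40.78.127) does not contain 155.40.78.138
  155.40.74.128/25 (155.40.74.128 - 155.40.74.255) does not contain 155.40.78.138
  155.40.79.128/25 (155.40.79.128 - 155.40.79.255) does not contain 155.40.78.138
  155.168.78.128/25 (155.168.78.128 - 155.168.78.255) does not contain 155.40.78.138
  155.40.80.0/20 (155.40.80.0 - 155.40.95.255) does not contain 155.40.78.138
Longest matching prefix is /14 -> next hop 81.81.147.176.

81.81.147.176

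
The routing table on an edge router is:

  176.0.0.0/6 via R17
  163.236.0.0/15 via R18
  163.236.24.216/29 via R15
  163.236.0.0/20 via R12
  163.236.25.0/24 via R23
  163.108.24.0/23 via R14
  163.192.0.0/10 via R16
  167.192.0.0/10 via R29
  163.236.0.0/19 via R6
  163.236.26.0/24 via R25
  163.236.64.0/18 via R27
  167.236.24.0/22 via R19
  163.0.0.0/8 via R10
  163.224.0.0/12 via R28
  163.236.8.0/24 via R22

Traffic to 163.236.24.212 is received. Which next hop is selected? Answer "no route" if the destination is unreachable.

Routes whose prefix contains 163.236.24.212:
  163.0.0.0/8 (163.0.0.0 - 163.255.255.255) -> R10
  163.192.0.0/10 (163.192.0.0 - 163.255.255.255) -> R16
  163.224.0.0/12 (163.224.0.0 - 163.239.255.255) -> R28
  163.236.0.0/15 (163.236.0.0 - 163.237.255.255) -> R18
  163.236.0.0/19 (163.236.0.0 - 163.236.31.255) -> R6
More-specific entries that do NOT match:
  163.236.24.216/29 (163.236.24.216 - 163.236.24.223) does not contain 163.236.24.212
  163.236.25.0/24 (163.236.25.0 - 163.236.25.255) does not contain 163.236.24.212
  163.236.26.0/24 (163.236.26.0 - 163.236.26.255) does not contain 163.236.24.212
  163.236.8.0/24 (163.236.8.0 - 163.236.8.255) does not contain 163.236.24.212
  163.108.24.0/23 (163.108.24.0 - 163.108.25.255) does not contain 163.236.24.212
  167.236.24.0/22 (167.236.24.0 - 167.236.27.255) does not contain 163.236.24.212
  163.236.0.0/20 (163.236.0.0 - 163.236.15.255) does not contain 163.236.24.212
Longest matching prefix is /19 -> next hop R6.

R6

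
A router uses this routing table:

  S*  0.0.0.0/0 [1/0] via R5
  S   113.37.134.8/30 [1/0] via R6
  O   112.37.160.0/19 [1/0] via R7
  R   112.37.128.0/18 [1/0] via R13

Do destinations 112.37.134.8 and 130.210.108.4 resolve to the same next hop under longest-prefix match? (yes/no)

no

112.37.134.8: longest match 112.37.128.0/18 -> R13
130.210.108.4: longest match 0.0.0.0/0 -> R5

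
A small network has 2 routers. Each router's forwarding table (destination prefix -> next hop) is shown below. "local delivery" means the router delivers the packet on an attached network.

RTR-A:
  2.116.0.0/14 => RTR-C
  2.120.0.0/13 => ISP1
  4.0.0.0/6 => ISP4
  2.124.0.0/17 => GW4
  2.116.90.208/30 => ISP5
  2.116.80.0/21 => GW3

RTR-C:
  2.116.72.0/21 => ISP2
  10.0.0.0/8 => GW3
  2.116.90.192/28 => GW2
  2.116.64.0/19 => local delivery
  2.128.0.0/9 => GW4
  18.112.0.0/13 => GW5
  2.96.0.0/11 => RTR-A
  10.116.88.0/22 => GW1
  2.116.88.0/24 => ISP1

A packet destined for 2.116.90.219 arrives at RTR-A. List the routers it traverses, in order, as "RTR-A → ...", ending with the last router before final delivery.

At RTR-A: longest match for 2.116.90.219 is 2.116.0.0/14 -> RTR-C
At RTR-C: longest match for 2.116.90.219 is 2.116.64.0/19 -> local delivery

RTR-A → RTR-C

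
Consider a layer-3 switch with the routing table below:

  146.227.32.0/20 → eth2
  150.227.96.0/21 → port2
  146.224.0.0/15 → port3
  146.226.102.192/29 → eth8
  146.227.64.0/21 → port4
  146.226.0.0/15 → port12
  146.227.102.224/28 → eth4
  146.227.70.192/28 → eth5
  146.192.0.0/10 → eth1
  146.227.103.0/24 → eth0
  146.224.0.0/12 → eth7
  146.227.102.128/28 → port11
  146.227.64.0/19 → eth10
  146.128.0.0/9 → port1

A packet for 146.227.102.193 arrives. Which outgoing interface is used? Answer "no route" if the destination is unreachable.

Routes whose prefix contains 146.227.102.193:
  146.128.0.0/9 (146.128.0.0 - 146.255.255.255) -> port1
  146.192.0.0/10 (146.192.0.0 - 146.255.255.255) -> eth1
  146.224.0.0/12 (146.224.0.0 - 146.239.255.255) -> eth7
  146.226.0.0/15 (146.226.0.0 - 146.227.255.255) -> port12
More-specific entries that do NOT match:
  146.226.102.192/29 (146.226.102.192 - 146.226.102.199) does not contain 146.227.102.193
  146.227.102.224/28 (146.227.102.224 - 146.227.102.239) does not contain 146.227.102.193
  146.227.70.192/28 (146.227.70.192 - 146.227.70.207) does not contain 146.227.102.193
  146.227.102.128/28 (146.227.102.128 - 146.227.102.143) does not contain 146.227.102.193
  146.227.103.0/24 (146.227.103.0 - 146.227.103.255) does not contain 146.227.102.193
  150.227.96.0/21 (150.227.96.0 - 150.227.103.255) does not contain 146.227.102.193
  146.227.64.0/21 (146.227.64.0 - 146.227.71.255) does not contain 146.227.102.193
  146.227.32.0/20 (146.227.32.0 - 146.227.47.255) does not contain 146.227.102.193
  146.227.64.0/19 (146.227.64.0 - 146.227.95.255) does not contain 146.227.102.193
Longest matching prefix is /15 -> interface port12.

port12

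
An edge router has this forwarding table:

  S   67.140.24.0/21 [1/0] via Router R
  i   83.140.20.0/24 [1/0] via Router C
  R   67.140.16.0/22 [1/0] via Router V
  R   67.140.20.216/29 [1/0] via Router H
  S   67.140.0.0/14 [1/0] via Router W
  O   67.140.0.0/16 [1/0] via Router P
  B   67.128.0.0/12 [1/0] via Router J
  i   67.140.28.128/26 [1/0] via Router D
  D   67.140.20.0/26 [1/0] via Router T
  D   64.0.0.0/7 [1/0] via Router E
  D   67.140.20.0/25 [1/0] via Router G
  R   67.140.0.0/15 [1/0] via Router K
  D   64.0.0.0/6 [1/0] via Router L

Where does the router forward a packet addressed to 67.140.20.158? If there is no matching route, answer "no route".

Routes whose prefix contains 67.140.20.158:
  64.0.0.0/6 (64.0.0.0 - 67.255.255.255) -> Router L
  67.128.0.0/12 (67.128.0.0 - 67.143.255.255) -> Router J
  67.140.0.0/14 (67.140.0.0 - 67.143.255.255) -> Router W
  67.140.0.0/15 (67.140.0.0 - 67.141.255.255) -> Router K
  67.140.0.0/16 (67.140.0.0 - 67.140.255.255) -> Router P
More-specific entries that do NOT match:
  67.140.20.216/29 (67.140.20.216 - 67.140.20.223) does not contain 67.140.20.158
  67.140.28.128/26 (67.140.28.128 - 67.140.28.191) does not contain 67.140.20.158
  67.140.20.0/26 (67.140.20.0 - 67.140.20.63) does not contain 67.140.20.158
  67.140.20.0/25 (67.140.20.0 - 67.140.20.127) does not contain 67.140.20.158
  83.140.20.0/24 (83.140.20.0 - 83.140.20.255) does not contain 67.140.20.158
  67.140.16.0/22 (67.140.16.0 - 67.140.19.255) does not contain 67.140.20.158
  67.140.24.0/21 (67.140.24.0 - 67.140.31.255) does not contain 67.140.20.158
Longest matching prefix is /16 -> next hop Router P.

Router P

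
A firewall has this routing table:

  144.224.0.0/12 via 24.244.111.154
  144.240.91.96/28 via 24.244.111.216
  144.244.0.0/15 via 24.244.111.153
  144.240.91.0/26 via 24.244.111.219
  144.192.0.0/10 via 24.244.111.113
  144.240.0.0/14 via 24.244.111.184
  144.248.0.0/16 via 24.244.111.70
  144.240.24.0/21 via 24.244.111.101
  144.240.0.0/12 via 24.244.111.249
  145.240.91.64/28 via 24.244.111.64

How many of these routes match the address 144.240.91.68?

3

Prefixes containing 144.240.91.68:
  144.192.0.0/10 (144.192.0.0 - 144.255.255.255)
  144.240.0.0/12 (144.240.0.0 - 144.255.255.255)
  144.240.0.0/14 (144.240.0.0 - 144.243.255.255)
Total matching entries: 3.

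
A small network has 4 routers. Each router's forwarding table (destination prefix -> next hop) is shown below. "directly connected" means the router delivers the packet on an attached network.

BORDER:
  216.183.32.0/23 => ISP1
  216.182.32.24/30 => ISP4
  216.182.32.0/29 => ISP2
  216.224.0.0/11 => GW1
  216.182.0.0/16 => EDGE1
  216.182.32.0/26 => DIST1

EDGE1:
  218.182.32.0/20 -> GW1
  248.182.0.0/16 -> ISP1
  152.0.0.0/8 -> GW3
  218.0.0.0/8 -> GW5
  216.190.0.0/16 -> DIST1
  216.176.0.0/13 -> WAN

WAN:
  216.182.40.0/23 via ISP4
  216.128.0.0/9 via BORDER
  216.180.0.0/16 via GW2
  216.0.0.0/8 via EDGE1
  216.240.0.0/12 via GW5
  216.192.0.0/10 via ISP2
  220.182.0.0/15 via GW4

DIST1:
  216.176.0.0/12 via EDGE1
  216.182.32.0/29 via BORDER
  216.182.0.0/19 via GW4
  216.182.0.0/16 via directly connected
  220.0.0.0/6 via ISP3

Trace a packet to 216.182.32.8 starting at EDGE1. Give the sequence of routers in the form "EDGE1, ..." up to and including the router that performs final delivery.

EDGE1, WAN, BORDER, DIST1

At EDGE1: longest match for 216.182.32.8 is 216.176.0.0/13 -> WAN
At WAN: longest match for 216.182.32.8 is 216.128.0.0/9 -> BORDER
At BORDER: longest match for 216.182.32.8 is 216.182.32.0/26 -> DIST1
At DIST1: longest match for 216.182.32.8 is 216.182.0.0/16 -> directly connected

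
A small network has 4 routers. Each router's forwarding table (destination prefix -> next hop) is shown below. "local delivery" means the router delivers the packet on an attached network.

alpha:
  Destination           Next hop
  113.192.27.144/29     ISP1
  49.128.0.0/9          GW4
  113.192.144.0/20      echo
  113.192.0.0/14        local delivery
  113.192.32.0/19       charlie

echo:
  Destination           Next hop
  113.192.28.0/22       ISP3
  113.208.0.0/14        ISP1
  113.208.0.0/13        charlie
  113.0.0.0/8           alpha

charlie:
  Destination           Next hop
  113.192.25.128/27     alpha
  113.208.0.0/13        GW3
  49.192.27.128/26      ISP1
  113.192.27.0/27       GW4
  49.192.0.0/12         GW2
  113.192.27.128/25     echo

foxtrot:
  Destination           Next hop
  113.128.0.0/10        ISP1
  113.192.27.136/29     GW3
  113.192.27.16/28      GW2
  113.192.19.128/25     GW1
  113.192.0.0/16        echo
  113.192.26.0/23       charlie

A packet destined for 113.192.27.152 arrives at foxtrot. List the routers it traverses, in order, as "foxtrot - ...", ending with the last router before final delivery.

At foxtrot: longest match for 113.192.27.152 is 113.192.26.0/23 -> charlie
At charlie: longest match for 113.192.27.152 is 113.192.27.128/25 -> echo
At echo: longest match for 113.192.27.152 is 113.0.0.0/8 -> alpha
At alpha: longest match for 113.192.27.152 is 113.192.0.0/14 -> local delivery

foxtrot - charlie - echo - alpha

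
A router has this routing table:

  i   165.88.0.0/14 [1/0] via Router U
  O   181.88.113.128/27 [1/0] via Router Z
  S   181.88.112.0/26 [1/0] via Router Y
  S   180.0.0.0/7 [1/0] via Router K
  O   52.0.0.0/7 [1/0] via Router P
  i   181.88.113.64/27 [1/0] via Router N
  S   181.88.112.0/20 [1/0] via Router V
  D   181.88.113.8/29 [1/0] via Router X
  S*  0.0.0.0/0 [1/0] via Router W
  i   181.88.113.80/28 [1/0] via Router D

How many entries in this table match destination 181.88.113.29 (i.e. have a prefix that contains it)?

3

Prefixes containing 181.88.113.29:
  0.0.0.0/0 (default, matches everything)
  180.0.0.0/7 (180.0.0.0 - 181.255.255.255)
  181.88.112.0/20 (181.88.112.0 - 181.88.127.255)
Total matching entries: 3.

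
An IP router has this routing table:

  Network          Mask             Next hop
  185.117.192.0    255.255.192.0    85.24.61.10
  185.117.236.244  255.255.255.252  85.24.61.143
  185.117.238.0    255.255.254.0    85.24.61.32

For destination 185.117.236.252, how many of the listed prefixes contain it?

1

Prefixes containing 185.117.236.252:
  185.117.192.0/18 (185.117.192.0 - 185.117.255.255)
Total matching entries: 1.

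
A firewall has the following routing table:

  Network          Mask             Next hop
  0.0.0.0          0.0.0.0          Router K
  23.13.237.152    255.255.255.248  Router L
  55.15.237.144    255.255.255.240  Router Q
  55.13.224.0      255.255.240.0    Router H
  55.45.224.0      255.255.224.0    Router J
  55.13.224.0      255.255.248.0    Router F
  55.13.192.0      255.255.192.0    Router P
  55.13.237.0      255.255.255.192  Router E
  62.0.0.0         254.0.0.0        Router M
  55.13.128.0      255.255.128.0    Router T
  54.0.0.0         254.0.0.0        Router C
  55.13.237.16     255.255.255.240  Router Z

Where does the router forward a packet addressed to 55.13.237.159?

Router H

Routes whose prefix contains 55.13.237.159:
  0.0.0.0/0 (default, matches everything) -> Router K
  54.0.0.0/7 (54.0.0.0 - 55.255.255.255) -> Router C
  55.13.128.0/17 (55.13.128.0 - 55.13.255.255) -> Router T
  55.13.192.0/18 (55.13.192.0 - 55.13.255.255) -> Router P
  55.13.224.0/20 (55.13.224.0 - 55.13.239.255) -> Router H
More-specific entries that do NOT match:
  23.13.237.152/29 (23.13.237.152 - 23.13.237.159) does not contain 55.13.237.159
  55.15.237.144/28 (55.15.237.144 - 55.15.237.159) does not contain 55.13.237.159
  55.13.237.16/28 (55.13.237.16 - 55.13.237.31) does not contain 55.13.237.159
  55.13.237.0/26 (55.13.237.0 - 55.13.237.63) does not contain 55.13.237.159
  55.13.224.0/21 (55.13.224.0 - 55.13.231.255) does not contain 55.13.237.159
Longest matching prefix is /20 -> next hop Router H.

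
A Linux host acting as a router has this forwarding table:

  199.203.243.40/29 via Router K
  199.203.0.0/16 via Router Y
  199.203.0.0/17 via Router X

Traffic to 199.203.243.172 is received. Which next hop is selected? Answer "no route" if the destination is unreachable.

Router Y

Routes whose prefix contains 199.203.243.172:
  199.203.0.0/16 (199.203.0.0 - 199.203.255.255) -> Router Y
More-specific entries that do NOT match:
  199.203.243.40/29 (199.203.243.40 - 199.203.243.47) does not contain 199.203.243.172
  199.203.0.0/17 (199.203.0.0 - 199.203.127.255) does not contain 199.203.243.172
Longest matching prefix is /16 -> next hop Router Y.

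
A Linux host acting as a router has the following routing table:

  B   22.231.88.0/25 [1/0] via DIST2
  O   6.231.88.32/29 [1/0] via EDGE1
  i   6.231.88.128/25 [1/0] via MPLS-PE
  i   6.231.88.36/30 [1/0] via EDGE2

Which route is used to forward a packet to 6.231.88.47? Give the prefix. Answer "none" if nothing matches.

none

6.231.88.47 is outside every listed prefix and there is no default route.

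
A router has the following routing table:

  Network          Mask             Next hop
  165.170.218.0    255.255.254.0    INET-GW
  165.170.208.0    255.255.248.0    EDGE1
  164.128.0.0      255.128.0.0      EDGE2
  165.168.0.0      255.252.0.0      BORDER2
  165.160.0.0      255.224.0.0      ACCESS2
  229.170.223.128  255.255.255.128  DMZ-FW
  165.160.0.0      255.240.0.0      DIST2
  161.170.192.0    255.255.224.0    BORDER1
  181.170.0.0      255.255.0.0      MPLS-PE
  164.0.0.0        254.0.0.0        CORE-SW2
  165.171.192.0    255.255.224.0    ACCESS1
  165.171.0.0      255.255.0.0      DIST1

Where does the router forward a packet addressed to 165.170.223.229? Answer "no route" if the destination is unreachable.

BORDER2

Routes whose prefix contains 165.170.223.229:
  164.0.0.0/7 (164.0.0.0 - 165.255.255.255) -> CORE-SW2
  165.160.0.0/11 (165.160.0.0 - 165.191.255.255) -> ACCESS2
  165.160.0.0/12 (165.160.0.0 - 165.175.255.255) -> DIST2
  165.168.0.0/14 (165.168.0.0 - 165.171.255.255) -> BORDER2
More-specific entries that do NOT match:
  229.170.223.128/25 (229.170.223.128 - 229.170.223.255) does not contain 165.170.223.229
  165.170.218.0/23 (165.170.218.0 - 165.170.219.255) does not contain 165.170.223.229
  165.170.208.0/21 (165.170.208.0 - 165.170.215.255) does not contain 165.170.223.229
  161.170.192.0/19 (161.170.192.0 - 161.170.223.255) does not contain 165.170.223.229
  165.171.192.0/19 (165.171.192.0 - 165.171.223.255) does not contain 165.170.223.229
  181.170.0.0/16 (181.170.0.0 - 181.170.255.255) does not contain 165.170.223.229
  165.171.0.0/16 (165.171.0.0 - 165.171.255.255) does not contain 165.170.223.229
Longest matching prefix is /14 -> next hop BORDER2.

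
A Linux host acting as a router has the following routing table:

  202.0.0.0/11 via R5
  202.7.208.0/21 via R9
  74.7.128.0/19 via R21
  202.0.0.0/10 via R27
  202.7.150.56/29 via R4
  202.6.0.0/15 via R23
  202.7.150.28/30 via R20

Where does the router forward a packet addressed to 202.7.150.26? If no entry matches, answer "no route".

R23

Routes whose prefix contains 202.7.150.26:
  202.0.0.0/10 (202.0.0.0 - 202.63.255.255) -> R27
  202.0.0.0/11 (202.0.0.0 - 202.31.255.255) -> R5
  202.6.0.0/15 (202.6.0.0 - 202.7.255.255) -> R23
More-specific entries that do NOT match:
  202.7.150.28/30 (202.7.150.28 - 202.7.150.31) does not contain 202.7.150.26
  202.7.150.56/29 (202.7.150.56 - 202.7.150.63) does not contain 202.7.150.26
  202.7.208.0/21 (202.7.208.0 - 202.7.215.255) does not contain 202.7.150.26
  74.7.128.0/19 (74.7.128.0 - 74.7.159.255) does not contain 202.7.150.26
Longest matching prefix is /15 -> next hop R23.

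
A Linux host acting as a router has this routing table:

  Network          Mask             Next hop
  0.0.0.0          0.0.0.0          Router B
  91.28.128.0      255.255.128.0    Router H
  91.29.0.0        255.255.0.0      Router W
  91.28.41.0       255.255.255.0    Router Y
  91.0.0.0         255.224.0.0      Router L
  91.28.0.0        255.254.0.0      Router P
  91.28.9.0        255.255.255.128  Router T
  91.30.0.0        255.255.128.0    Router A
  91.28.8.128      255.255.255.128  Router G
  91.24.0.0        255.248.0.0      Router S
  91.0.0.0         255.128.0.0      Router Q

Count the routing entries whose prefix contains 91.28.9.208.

Prefixes containing 91.28.9.208:
  0.0.0.0/0 (default, matches everything)
  91.0.0.0/9 (91.0.0.0 - 91.127.255.255)
  91.0.0.0/11 (91.0.0.0 - 91.31.255.255)
  91.24.0.0/13 (91.24.0.0 - 91.31.255.255)
  91.28.0.0/15 (91.28.0.0 - 91.29.255.255)
Total matching entries: 5.

5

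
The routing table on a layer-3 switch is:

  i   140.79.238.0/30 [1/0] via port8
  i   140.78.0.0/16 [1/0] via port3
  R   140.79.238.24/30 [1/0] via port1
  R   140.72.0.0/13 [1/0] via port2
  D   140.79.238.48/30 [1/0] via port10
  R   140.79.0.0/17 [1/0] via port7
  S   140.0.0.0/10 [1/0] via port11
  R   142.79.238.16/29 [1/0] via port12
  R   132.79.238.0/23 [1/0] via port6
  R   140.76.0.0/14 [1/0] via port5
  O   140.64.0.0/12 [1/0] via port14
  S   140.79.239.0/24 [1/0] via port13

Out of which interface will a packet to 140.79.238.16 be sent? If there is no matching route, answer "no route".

Routes whose prefix contains 140.79.238.16:
  140.64.0.0/12 (140.64.0.0 - 140.79.255.255) -> port14
  140.72.0.0/13 (140.72.0.0 - 140.79.255.255) -> port2
  140.76.0.0/14 (140.76.0.0 - 140.79.255.255) -> port5
More-specific entries that do NOT match:
  140.79.238.0/30 (140.79.238.0 - 140.79.238.3) does not contain 140.79.238.16
  140.79.238.24/30 (140.79.238.24 - 140.79.238.27) does not contain 140.79.238.16
  140.79.238.48/30 (140.79.238.48 - 140.79.238.51) does not contain 140.79.238.16
  142.79.238.16/29 (142.79.238.16 - 142.79.238.23) does not contain 140.79.238.16
  140.79.239.0/24 (140.79.239.0 - 140.79.239.255) does not contain 140.79.238.16
  132.79.238.0/23 (132.79.238.0 - 132.79.239.255) does not contain 140.79.238.16
  140.79.0.0/17 (140.79.0.0 - 140.79.127.255) does not contain 140.79.238.16
  140.78.0.0/16 (140.78.0.0 - 140.78.255.255) does not contain 140.79.238.16
Longest matching prefix is /14 -> interface port5.

port5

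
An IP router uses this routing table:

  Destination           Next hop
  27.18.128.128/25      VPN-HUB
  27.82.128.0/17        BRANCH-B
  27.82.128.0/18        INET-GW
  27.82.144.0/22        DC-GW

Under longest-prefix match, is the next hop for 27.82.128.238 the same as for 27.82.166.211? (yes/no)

yes

27.82.128.238: longest match 27.82.128.0/18 -> INET-GW
27.82.166.211: longest match 27.82.128.0/18 -> INET-GW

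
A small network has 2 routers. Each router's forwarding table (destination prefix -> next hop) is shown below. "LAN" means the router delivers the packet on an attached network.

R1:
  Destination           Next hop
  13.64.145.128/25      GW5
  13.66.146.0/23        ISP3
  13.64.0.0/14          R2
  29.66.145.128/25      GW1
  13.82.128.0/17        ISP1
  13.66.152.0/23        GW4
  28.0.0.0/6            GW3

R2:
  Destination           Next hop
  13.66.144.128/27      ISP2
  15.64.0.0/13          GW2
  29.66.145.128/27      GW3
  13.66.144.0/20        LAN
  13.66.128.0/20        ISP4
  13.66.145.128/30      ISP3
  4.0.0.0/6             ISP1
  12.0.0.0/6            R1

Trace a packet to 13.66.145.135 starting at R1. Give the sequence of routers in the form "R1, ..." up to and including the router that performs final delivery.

At R1: longest match for 13.66.145.135 is 13.64.0.0/14 -> R2
At R2: longest match for 13.66.145.135 is 13.66.144.0/20 -> LAN

R1, R2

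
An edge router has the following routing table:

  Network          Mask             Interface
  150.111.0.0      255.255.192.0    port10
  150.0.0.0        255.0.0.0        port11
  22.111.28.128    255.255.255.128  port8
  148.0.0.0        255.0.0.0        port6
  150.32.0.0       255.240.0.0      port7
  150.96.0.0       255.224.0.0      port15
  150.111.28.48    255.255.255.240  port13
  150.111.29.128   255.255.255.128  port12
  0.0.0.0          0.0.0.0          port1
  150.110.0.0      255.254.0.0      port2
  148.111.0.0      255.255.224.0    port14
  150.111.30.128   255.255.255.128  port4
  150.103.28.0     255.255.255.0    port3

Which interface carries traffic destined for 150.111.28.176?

port10

Routes whose prefix contains 150.111.28.176:
  0.0.0.0/0 (default, matches everything) -> port1
  150.0.0.0/8 (150.0.0.0 - 150.255.255.255) -> port11
  150.96.0.0/11 (150.96.0.0 - 150.127.255.255) -> port15
  150.110.0.0/15 (150.110.0.0 - 150.111.255.255) -> port2
  150.111.0.0/18 (150.111.0.0 - 150.111.63.255) -> port10
More-specific entries that do NOT match:
  150.111.28.48/28 (150.111.28.48 - 150.111.28.63) does not contain 150.111.28.176
  22.111.28.128/25 (22.111.28.128 - 22.111.28.255) does not contain 150.111.28.176
  150.111.29.128/25 (150.111.29.128 - 150.111.29.255) does not contain 150.111.28.176
  150.111.30.128/25 (150.111.30.128 - 150.111.30.255) does not contain 150.111.28.176
  150.103.28.0/24 (150.103.28.0 - 150.103.28.255) does not contain 150.111.28.176
  148.111.0.0/19 (148.111.0.0 - 148.111.31.255) does not contain 150.111.28.176
Longest matching prefix is /18 -> interface port10.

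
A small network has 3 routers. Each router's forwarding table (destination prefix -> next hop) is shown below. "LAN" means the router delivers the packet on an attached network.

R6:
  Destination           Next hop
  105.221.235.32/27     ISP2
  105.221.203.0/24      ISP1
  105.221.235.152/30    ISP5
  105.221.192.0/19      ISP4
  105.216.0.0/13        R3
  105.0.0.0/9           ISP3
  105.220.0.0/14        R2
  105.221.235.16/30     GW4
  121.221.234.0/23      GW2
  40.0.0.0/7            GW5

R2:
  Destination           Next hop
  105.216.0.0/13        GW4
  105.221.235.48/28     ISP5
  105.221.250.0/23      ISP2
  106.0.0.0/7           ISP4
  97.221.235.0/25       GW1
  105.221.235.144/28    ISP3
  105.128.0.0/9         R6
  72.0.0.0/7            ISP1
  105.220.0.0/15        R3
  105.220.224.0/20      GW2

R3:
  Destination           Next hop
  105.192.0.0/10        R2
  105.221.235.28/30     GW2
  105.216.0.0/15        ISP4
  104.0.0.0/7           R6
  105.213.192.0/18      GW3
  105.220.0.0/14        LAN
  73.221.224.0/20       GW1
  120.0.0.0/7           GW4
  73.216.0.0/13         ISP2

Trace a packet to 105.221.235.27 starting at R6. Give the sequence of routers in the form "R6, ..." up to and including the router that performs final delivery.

At R6: longest match for 105.221.235.27 is 105.220.0.0/14 -> R2
At R2: longest match for 105.221.235.27 is 105.220.0.0/15 -> R3
At R3: longest match for 105.221.235.27 is 105.220.0.0/14 -> LAN

R6, R2, R3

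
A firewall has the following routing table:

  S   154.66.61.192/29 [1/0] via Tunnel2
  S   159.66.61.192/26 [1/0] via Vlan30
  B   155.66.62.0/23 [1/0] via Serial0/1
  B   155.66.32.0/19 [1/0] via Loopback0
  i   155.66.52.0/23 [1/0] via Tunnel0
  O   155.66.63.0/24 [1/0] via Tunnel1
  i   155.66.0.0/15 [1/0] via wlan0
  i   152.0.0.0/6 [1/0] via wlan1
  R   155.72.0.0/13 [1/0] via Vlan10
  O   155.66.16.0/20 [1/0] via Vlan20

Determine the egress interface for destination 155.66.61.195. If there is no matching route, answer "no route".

Loopback0

Routes whose prefix contains 155.66.61.195:
  152.0.0.0/6 (152.0.0.0 - 155.255.255.255) -> wlan1
  155.66.0.0/15 (155.66.0.0 - 155.67.255.255) -> wlan0
  155.66.32.0/19 (155.66.32.0 - 155.66.63.255) -> Loopback0
More-specific entries that do NOT match:
  154.66.61.192/29 (154.66.61.192 - 154.66.61.199) does not contain 155.66.61.195
  159.66.61.192/26 (159.66.61.192 - 159.66.61.255) does not contain 155.66.61.195
  155.66.63.0/24 (155.66.63.0 - 155.66.63.255) does not contain 155.66.61.195
  155.66.62.0/23 (155.66.62.0 - 155.66.63.255) does not contain 155.66.61.195
  155.66.52.0/23 (155.66.52.0 - 155.66.53.255) does not contain 155.66.61.195
  155.66.16.0/20 (155.66.16.0 - 155.66.31.255) does not contain 155.66.61.195
Longest matching prefix is /19 -> interface Loopback0.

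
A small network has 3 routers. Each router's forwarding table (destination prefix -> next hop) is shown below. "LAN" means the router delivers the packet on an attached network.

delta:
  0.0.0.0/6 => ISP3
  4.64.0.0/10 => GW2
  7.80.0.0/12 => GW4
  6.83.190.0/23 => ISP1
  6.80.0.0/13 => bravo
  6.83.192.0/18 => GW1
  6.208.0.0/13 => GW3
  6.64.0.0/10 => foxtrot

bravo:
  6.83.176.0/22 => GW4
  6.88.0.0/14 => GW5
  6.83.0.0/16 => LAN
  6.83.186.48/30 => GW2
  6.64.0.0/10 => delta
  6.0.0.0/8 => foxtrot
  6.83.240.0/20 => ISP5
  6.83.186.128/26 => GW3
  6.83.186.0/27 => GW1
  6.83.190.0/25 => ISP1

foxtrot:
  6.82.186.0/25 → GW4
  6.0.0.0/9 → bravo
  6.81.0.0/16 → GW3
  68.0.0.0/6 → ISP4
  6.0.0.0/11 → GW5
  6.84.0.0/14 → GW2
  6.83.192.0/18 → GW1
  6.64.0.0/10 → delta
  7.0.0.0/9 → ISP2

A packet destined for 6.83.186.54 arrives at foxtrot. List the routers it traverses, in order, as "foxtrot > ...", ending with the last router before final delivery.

foxtrot > delta > bravo

At foxtrot: longest match for 6.83.186.54 is 6.64.0.0/10 -> delta
At delta: longest match for 6.83.186.54 is 6.80.0.0/13 -> bravo
At bravo: longest match for 6.83.186.54 is 6.83.0.0/16 -> LAN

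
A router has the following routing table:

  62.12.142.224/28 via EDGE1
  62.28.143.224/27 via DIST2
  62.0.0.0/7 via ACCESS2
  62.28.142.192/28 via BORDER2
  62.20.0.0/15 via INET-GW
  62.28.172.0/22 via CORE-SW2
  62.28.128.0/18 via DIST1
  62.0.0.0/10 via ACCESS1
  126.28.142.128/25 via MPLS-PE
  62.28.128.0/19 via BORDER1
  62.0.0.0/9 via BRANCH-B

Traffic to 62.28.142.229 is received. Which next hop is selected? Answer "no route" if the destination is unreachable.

Routes whose prefix contains 62.28.142.229:
  62.0.0.0/7 (62.0.0.0 - 63.255.255.255) -> ACCESS2
  62.0.0.0/9 (62.0.0.0 - 62.127.255.255) -> BRANCH-B
  62.0.0.0/10 (62.0.0.0 - 62.63.255.255) -> ACCESS1
  62.28.128.0/18 (62.28.128.0 - 62.28.191.255) -> DIST1
  62.28.128.0/19 (62.28.128.0 - 62.28.159.255) -> BORDER1
More-specific entries that do NOT match:
  62.12.142.224/28 (62.12.142.224 - 62.12.142.239) does not contain 62.28.142.229
  62.28.142.192/28 (62.28.142.192 - 62.28.142.207) does not contain 62.28.142.229
  62.28.143.224/27 (62.28.143.224 - 62.28.143.255) does not contain 62.28.142.229
  126.28.142.128/25 (126.28.142.128 - 126.28.142.255) does not contain 62.28.142.229
  62.28.172.0/22 (62.28.172.0 - 62.28.175.255) does not contain 62.28.142.229
Longest matching prefix is /19 -> next hop BORDER1.

BORDER1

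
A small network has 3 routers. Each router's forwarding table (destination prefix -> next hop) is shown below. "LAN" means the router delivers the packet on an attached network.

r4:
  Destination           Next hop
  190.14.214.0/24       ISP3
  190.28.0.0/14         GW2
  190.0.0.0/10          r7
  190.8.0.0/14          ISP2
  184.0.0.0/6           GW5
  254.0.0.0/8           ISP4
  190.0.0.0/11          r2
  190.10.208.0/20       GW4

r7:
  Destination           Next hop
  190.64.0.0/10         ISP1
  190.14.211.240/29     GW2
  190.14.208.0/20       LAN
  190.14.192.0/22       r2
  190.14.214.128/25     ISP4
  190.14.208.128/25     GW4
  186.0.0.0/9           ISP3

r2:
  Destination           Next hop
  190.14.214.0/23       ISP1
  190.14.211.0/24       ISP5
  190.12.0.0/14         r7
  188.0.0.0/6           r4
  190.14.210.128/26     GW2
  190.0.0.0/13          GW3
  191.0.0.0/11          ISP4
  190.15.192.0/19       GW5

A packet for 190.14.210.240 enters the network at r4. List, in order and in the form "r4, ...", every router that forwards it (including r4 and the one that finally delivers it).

At r4: longest match for 190.14.210.240 is 190.0.0.0/11 -> r2
At r2: longest match for 190.14.210.240 is 190.12.0.0/14 -> r7
At r7: longest match for 190.14.210.240 is 190.14.208.0/20 -> LAN

r4, r2, r7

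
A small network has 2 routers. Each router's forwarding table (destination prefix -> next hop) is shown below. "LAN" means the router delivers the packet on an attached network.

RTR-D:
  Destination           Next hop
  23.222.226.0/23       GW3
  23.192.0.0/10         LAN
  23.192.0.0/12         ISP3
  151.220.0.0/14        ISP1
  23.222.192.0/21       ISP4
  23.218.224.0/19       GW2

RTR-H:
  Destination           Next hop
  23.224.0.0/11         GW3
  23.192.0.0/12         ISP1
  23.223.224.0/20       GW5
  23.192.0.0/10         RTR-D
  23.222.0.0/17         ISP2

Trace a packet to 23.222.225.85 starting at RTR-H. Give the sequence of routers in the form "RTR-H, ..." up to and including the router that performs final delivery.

RTR-H, RTR-D

At RTR-H: longest match for 23.222.225.85 is 23.192.0.0/10 -> RTR-D
At RTR-D: longest match for 23.222.225.85 is 23.192.0.0/10 -> LAN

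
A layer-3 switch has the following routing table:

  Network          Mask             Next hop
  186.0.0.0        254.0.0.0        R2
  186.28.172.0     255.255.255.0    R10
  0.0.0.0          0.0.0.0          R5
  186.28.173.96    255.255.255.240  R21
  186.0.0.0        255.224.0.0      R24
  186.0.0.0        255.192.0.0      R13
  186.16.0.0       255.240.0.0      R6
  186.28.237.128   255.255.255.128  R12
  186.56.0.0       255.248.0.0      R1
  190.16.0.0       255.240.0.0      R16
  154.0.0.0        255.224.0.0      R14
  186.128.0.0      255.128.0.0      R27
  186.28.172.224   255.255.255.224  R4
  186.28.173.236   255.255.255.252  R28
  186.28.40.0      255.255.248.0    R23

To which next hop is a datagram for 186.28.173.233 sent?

Routes whose prefix contains 186.28.173.233:
  0.0.0.0/0 (default, matches everything) -> R5
  186.0.0.0/7 (186.0.0.0 - 187.255.255.255) -> R2
  186.0.0.0/10 (186.0.0.0 - 186.63.255.255) -> R13
  186.0.0.0/11 (186.0.0.0 - 186.31.255.255) -> R24
  186.16.0.0/12 (186.16.0.0 - 186.31.255.255) -> R6
More-specific entries that do NOT match:
  186.28.173.236/30 (186.28.173.236 - 186.28.173.239) does not contain 186.28.173.233
  186.28.173.96/28 (186.28.173.96 - 186.28.173.111) does not contain 186.28.173.233
  186.28.172.224/27 (186.28.172.224 - 186.28.172.255) does not contain 186.28.173.233
  186.28.237.128/25 (186.28.237.128 - 186.28.237.255) does not contain 186.28.173.233
  186.28.172.0/24 (186.28.172.0 - 186.28.172.255) does not contain 186.28.173.233
  186.28.40.0/21 (186.28.40.0 - 186.28.47.255) does not contain 186.28.173.233
  186.56.0.0/13 (186.56.0.0 - 186.63.255.255) does not contain 186.28.173.233
Longest matching prefix is /12 -> next hop R6.

R6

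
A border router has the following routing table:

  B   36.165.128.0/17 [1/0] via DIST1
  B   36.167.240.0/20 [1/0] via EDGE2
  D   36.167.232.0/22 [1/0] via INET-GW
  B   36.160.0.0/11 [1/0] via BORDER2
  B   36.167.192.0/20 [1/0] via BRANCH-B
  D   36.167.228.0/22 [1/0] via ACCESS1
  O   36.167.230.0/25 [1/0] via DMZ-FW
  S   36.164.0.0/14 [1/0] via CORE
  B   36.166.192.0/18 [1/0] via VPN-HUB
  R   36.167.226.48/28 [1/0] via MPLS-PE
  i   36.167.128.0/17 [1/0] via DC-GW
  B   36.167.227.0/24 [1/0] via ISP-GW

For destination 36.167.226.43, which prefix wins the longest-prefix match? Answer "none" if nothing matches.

36.167.128.0/17

Entries matching 36.167.226.43:
  36.160.0.0/11 (36.160.0.0 - 36.191.255.255)
  36.164.0.0/14 (36.164.0.0 - 36.167.255.255)
  36.167.128.0/17 (36.167.128.0 - 36.167.255.255)
Most specific is 36.167.128.0/17.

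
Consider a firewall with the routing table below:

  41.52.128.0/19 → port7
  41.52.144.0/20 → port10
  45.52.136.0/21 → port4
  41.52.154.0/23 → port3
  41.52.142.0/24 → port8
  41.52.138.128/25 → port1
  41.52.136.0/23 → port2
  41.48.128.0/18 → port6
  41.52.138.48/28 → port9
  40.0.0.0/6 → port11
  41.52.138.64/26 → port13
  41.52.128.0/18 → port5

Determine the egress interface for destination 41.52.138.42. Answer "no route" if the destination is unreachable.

port7

Routes whose prefix contains 41.52.138.42:
  40.0.0.0/6 (40.0.0.0 - 43.255.255.255) -> port11
  41.52.128.0/18 (41.52.128.0 - 41.52.191.255) -> port5
  41.52.128.0/19 (41.52.128.0 - 41.52.159.255) -> port7
More-specific entries that do NOT match:
  41.52.138.48/28 (41.52.138.48 - 41.52.138.63) does not contain 41.52.138.42
  41.52.138.64/26 (41.52.138.64 - 41.52.138.127) does not contain 41.52.138.42
  41.52.138.128/25 (41.52.138.128 - 41.52.138.255) does not contain 41.52.138.42
  41.52.142.0/24 (41.52.142.0 - 41.52.142.255) does not contain 41.52.138.42
  41.52.154.0/23 (41.52.154.0 - 41.52.155.255) does not contain 41.52.138.42
  41.52.136.0/23 (41.52.136.0 - 41.52.137.255) does not contain 41.52.138.42
  45.52.136.0/21 (45.52.136.0 - 45.52.143.255) does not contain 41.52.138.42
  41.52.144.0/20 (41.52.144.0 - 41.52.159.255) does not contain 41.52.138.42
Longest matching prefix is /19 -> interface port7.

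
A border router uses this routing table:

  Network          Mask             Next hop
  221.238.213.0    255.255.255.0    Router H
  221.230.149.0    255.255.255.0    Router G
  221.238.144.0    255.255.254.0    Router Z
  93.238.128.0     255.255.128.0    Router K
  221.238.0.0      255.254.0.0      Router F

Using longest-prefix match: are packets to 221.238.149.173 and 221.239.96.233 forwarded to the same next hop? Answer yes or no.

221.238.149.173: longest match 221.238.0.0/15 -> Router F
221.239.96.233: longest match 221.238.0.0/15 -> Router F

yes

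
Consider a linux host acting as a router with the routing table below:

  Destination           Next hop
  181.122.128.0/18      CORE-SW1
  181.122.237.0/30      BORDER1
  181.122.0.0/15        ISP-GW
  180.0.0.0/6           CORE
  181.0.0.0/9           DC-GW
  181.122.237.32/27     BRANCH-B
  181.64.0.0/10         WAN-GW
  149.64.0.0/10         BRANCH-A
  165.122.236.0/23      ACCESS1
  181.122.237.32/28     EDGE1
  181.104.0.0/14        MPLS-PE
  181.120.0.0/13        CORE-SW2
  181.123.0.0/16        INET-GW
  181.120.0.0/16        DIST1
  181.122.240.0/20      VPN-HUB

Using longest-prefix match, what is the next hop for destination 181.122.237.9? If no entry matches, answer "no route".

Routes whose prefix contains 181.122.237.9:
  180.0.0.0/6 (180.0.0.0 - 183.255.255.255) -> CORE
  181.0.0.0/9 (181.0.0.0 - 181.127.255.255) -> DC-GW
  181.64.0.0/10 (181.64.0.0 - 181.127.255.255) -> WAN-GW
  181.120.0.0/13 (181.120.0.0 - 181.127.255.255) -> CORE-SW2
  181.122.0.0/15 (181.122.0.0 - 181.123.255.255) -> ISP-GW
More-specific entries that do NOT match:
  181.122.237.0/30 (181.122.237.0 - 181.122.237.3) does not contain 181.122.237.9
  181.122.237.32/28 (181.122.237.32 - 181.122.237.47) does not contain 181.122.237.9
  181.122.237.32/27 (181.122.237.32 - 181.122.237.63) does not contain 181.122.237.9
  165.122.236.0/23 (165.122.236.0 - 165.122.237.255) does not contain 181.122.237.9
  181.122.240.0/20 (181.122.240.0 - 181.122.255.255) does not contain 181.122.237.9
  181.122.128.0/18 (181.122.128.0 - 181.122.191.255) does not contain 181.122.237.9
  181.123.0.0/16 (181.123.0.0 - 181.123.255.255) does not contain 181.122.237.9
  181.120.0.0/16 (181.120.0.0 - 181.120.255.255) does not contain 181.122.237.9
Longest matching prefix is /15 -> next hop ISP-GW.

ISP-GW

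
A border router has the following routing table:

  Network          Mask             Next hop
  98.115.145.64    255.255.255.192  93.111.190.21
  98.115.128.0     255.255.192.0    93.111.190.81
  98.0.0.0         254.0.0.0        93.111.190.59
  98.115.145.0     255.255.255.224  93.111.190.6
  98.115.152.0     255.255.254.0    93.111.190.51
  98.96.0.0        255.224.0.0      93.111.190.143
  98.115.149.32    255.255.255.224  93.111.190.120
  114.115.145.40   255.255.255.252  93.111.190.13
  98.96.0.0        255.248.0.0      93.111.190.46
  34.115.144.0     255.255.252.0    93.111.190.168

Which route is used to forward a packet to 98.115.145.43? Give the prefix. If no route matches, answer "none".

98.115.128.0/18

Entries matching 98.115.145.43:
  98.0.0.0/7 (98.0.0.0 - 99.255.255.255)
  98.96.0.0/11 (98.96.0.0 - 98.127.255.255)
  98.115.128.0/18 (98.115.128.0 - 98.115.191.255)
Most specific is 98.115.128.0/18.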